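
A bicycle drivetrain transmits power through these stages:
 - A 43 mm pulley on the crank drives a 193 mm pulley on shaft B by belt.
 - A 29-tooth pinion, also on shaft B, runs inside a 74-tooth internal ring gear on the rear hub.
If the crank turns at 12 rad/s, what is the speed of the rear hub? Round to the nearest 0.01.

the crank → shaft B (belt, 193/43): 12 ÷ 4.4884 = 2.6736 rad/s
shaft B → the rear hub (internal gear, 74/29): 2.6736 ÷ 2.5517 = 1.0478 rad/s

1.05 rad/s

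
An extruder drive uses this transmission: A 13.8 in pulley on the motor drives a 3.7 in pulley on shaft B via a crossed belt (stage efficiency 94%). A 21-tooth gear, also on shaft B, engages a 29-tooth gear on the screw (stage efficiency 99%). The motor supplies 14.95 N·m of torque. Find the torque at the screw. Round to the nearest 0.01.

5.15 N·m

After the belt (3.7/13.8): 14.95 × 0.26812 × 0.94 = 3.7678 N·m
After the gear mesh (29/21): 3.7678 × 1.381 × 0.99 = 5.1512 N·m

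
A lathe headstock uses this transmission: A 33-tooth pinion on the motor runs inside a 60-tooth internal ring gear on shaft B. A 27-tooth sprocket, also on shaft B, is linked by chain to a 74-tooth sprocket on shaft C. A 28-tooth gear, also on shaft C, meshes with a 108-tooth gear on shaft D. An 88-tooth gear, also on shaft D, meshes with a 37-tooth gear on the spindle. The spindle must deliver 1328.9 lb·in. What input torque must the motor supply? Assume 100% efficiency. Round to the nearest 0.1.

Overall ratio R = 1.8182 × 2.7407 × 3.8571 × 0.42045 = 8.0815.
Input torque = output torque / R = 1328.9 / 8.0815 = 164.44 lb·in.

164.4 lb·in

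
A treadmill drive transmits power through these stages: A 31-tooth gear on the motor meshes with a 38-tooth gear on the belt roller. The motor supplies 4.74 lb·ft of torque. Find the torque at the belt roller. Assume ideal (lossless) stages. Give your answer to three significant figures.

gear mesh 38/31 = 1.2258 → τ = 4.74·1.2258 = 5.8103 lb·ft

5.81 lb·ft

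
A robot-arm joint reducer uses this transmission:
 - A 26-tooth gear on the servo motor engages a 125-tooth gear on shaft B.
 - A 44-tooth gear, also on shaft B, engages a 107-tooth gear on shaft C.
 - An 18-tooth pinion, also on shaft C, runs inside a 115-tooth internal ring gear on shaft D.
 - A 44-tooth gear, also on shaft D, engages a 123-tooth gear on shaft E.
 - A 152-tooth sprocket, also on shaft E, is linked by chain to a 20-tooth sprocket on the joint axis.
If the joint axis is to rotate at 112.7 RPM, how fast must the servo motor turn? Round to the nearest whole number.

Overall ratio R = 4.8077 × 2.4318 × 6.3889 × 2.7955 × 0.13158 = 27.475.
Required input speed = output speed × R = 112.7 × 27.475 = 3096.4 RPM.

3096 RPM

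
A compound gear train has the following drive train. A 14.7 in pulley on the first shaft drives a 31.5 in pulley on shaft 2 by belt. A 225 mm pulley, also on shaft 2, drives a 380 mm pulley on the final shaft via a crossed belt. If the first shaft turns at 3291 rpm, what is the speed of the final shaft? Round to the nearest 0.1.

909.4 rpm

Belt: ratio = 31.5/14.7 = 2.1429, so shaft 2 turns at 3291 / 2.1429 = 1535.8 rpm.
Belt: ratio = 380/225 = 1.6889, so the final shaft turns at 1535.8 / 1.6889 = 909.36 rpm.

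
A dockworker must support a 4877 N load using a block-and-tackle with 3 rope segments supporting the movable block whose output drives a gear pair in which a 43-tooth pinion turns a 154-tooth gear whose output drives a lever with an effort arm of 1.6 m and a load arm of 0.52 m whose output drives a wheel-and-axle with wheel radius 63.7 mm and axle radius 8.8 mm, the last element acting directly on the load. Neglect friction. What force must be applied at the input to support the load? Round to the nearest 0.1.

20.4 N

Block-and-tackle MA = number of supporting rope parts = 3.
Gear pair MA = 154/43 = 3.5814.
Lever MA = effort arm / load arm = 1.6/0.52 = 3.0769.
Wheel-and-axle MA = R/r = 63.7/8.8 = 7.2386.
Combined ideal MA = 3 × 3.5814 × 3.0769 × 7.2386 = 239.3.
Effort = load / MA = 4877 / 239.3 = 20.38 N.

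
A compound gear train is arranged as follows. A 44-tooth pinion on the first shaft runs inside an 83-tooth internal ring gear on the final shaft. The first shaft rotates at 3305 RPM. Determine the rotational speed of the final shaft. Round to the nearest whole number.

1752 RPM

the first shaft → the final shaft (internal gear, 83/44): 3305 ÷ 1.8864 = 1752 RPM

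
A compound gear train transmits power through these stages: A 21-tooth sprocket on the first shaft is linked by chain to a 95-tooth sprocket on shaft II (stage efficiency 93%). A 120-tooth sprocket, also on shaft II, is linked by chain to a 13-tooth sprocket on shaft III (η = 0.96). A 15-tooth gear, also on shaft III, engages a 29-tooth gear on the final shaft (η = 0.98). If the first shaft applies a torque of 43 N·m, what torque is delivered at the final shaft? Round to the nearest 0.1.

35.6 N·m

chain 95/21 = 4.5238 → τ = 43·4.5238·0.93 = 180.91 N·m
chain 13/120 = 0.10833 → τ = 180.91·0.10833·0.96 = 18.814 N·m
gear mesh 29/15 = 1.9333 → τ = 18.814·1.9333·0.98 = 35.647 N·m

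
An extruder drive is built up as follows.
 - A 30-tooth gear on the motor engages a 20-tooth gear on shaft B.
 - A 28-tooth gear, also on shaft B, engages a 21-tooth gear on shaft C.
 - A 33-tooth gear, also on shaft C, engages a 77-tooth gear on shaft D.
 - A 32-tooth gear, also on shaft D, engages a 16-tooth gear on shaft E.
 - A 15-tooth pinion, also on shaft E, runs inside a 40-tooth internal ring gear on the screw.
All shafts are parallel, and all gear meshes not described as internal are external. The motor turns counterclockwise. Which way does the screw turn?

counterclockwise

the motor → shaft B: external mesh, 1 reversal → CW.
shaft B → shaft C: external mesh, 1 reversal → CCW.
shaft C → shaft D: external mesh, 1 reversal → CW.
shaft D → shaft E: external mesh, 1 reversal → CCW.
shaft E → the screw: internal mesh, same direction → CCW.
4 reversals in total — an even number — so the screw turns the same way as the motor.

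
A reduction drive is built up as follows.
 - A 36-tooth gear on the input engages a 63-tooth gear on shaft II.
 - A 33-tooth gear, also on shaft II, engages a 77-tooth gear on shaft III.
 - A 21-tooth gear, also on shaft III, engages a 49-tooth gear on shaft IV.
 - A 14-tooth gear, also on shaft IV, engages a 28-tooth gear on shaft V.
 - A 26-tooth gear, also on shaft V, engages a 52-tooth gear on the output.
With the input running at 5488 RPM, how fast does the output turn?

144 RPM

Gear mesh: ratio = 63/36 = 1.75, so shaft II turns at 5488 / 1.75 = 3136 RPM.
Gear mesh: ratio = 77/33 = 2.3333, so shaft III turns at 3136 / 2.3333 = 1344 RPM.
Gear mesh: ratio = 49/21 = 2.3333, so shaft IV turns at 1344 / 2.3333 = 576 RPM.
Gear mesh: ratio = 28/14 = 2, so shaft V turns at 576 / 2 = 288 RPM.
Gear mesh: ratio = 52/26 = 2, so the output turns at 288 / 2 = 144 RPM.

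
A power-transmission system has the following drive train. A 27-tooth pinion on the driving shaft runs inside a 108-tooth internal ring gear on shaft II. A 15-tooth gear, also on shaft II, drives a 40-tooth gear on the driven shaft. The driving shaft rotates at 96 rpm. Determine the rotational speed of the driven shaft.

9 rpm

Internal gear: ratio = 108/27 = 4, so shaft II turns at 96 / 4 = 24 rpm.
Gear mesh: ratio = 40/15 = 2.6667, so the driven shaft turns at 24 / 2.6667 = 9 rpm.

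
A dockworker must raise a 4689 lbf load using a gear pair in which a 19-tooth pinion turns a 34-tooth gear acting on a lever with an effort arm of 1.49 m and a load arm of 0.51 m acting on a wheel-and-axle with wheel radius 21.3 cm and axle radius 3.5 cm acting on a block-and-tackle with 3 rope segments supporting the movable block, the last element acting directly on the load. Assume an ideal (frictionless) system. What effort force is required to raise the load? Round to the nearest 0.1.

49.1 lbf

Gear pair MA = 34/19 = 1.7895.
Lever MA = effort arm / load arm = 1.49/0.51 = 2.9216.
Wheel-and-axle MA = R/r = 21.3/3.5 = 6.0857.
Block-and-tackle MA = number of supporting rope parts = 3.
Combined ideal MA = 1.7895 × 2.9216 × 6.0857 × 3 = 95.45.
Effort = load / MA = 4689 / 95.45 = 49.125 lbf.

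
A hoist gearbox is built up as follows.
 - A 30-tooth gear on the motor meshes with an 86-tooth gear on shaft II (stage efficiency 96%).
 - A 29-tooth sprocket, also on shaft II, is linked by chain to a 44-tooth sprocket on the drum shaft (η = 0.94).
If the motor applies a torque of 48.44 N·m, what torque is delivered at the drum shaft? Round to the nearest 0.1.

Gear mesh: ratio = 86/30 = 2.8667; torque at shaft II = 48.44 × 2.8667 × 0.96 = 133.31 N·m.
Chain: ratio = 44/29 = 1.5172; torque at the drum shaft = 133.31 × 1.5172 × 0.94 = 190.12 N·m.

190.1 N·m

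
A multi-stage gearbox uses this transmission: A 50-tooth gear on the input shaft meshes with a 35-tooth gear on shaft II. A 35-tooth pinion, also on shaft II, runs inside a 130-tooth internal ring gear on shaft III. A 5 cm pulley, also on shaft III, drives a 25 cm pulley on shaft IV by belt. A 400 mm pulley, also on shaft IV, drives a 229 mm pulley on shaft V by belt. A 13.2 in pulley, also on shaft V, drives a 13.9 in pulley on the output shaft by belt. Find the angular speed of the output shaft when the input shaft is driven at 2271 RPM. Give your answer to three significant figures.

290 RPM

Gear mesh: ratio = 35/50 = 0.7, so shaft II turns at 2271 / 0.7 = 3244.3 RPM.
Internal gear: ratio = 130/35 = 3.7143, so shaft III turns at 3244.3 / 3.7143 = 873.46 RPM.
Belt: ratio = 25/5 = 5, so shaft IV turns at 873.46 / 5 = 174.69 RPM.
Belt: ratio = 229/400 = 0.5725, so shaft V turns at 174.69 / 0.5725 = 305.14 RPM.
Belt: ratio = 13.9/13.2 = 1.053, so the output shaft turns at 305.14 / 1.053 = 289.77 RPM.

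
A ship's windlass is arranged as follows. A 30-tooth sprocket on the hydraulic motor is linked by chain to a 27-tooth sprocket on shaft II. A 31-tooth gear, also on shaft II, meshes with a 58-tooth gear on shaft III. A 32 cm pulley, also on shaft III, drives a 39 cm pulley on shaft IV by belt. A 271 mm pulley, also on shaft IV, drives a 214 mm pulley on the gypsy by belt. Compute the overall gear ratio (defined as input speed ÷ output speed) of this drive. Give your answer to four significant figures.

Each stage contributes driven/driver: chain 27/30 = 0.9, gear mesh 58/31 = 1.871, belt 39/32 = 1.2188, belt 214/271 = 0.78967.
Overall: 0.9 × 1.871 × 1.2188 × 0.78967 = 1.6206.

1.621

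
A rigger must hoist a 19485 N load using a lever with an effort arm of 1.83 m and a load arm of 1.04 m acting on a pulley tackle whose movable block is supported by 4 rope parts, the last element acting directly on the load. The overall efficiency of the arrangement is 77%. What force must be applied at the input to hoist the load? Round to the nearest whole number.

Lever MA = effort arm / load arm = 1.83/1.04 = 1.7596.
Block-and-tackle MA = number of supporting rope parts = 4.
Combined ideal MA = 1.7596 × 4 = 7.0385.
Actual MA = 7.0385 × 0.77 = 5.4196.
Effort = load / actual MA = 19485 / 5.4196 = 3595.3 N.

3595 N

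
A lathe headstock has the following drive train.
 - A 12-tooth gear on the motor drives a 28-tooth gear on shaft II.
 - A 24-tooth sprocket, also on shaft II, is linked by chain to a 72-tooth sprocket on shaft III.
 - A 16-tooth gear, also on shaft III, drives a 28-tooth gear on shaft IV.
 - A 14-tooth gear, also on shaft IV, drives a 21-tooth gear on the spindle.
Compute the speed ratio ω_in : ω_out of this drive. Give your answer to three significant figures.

Each stage contributes driven/driver: gear mesh 28/12 = 2.3333, chain 72/24 = 3, gear mesh 28/16 = 1.75, gear mesh 21/14 = 1.5.
Overall: 2.3333 × 3 × 1.75 × 1.5 = 18.375.

18.4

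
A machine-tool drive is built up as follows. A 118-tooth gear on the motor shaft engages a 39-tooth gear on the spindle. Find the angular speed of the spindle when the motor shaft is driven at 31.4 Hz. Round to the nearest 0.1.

Gear mesh: ratio = 39/118 = 0.33051, so the spindle turns at 31.4 / 0.33051 = 95.005 Hz.

95.0 Hz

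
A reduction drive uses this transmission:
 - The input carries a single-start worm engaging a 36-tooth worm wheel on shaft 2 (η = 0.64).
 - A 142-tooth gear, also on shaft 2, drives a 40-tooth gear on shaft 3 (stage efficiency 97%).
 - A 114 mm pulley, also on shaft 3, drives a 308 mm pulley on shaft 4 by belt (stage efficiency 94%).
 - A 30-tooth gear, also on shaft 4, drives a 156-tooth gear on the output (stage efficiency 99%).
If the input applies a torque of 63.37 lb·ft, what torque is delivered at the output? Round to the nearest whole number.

5216 lb·ft

After the worm (36/1): 63.37 × 36 × 0.64 = 1460 lb·ft
After the gear mesh (40/142): 1460 × 0.28169 × 0.97 = 398.94 lb·ft
After the belt (308/114): 398.94 × 2.7018 × 0.94 = 1013.2 lb·ft
After the gear mesh (156/30): 1013.2 × 5.2 × 0.99 = 5215.8 lb·ft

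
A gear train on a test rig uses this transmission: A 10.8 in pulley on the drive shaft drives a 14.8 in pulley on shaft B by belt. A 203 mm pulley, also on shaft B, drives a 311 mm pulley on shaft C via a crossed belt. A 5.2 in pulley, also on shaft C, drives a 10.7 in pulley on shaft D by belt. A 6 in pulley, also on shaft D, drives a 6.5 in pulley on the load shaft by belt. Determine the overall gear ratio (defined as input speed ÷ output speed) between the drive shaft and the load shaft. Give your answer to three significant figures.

4.68

Each stage contributes driven/driver: belt 14.8/10.8 = 1.3704, belt 311/203 = 1.532, belt 10.7/5.2 = 2.0577, belt 6.5/6 = 1.0833.
Overall: 1.3704 × 1.532 × 2.0577 × 1.0833 = 4.68.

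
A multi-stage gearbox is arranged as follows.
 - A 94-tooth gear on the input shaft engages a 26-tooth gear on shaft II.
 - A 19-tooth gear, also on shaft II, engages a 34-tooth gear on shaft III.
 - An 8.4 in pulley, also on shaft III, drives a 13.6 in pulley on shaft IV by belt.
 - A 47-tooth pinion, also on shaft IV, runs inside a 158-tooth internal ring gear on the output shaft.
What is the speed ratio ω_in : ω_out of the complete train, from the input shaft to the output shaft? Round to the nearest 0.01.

2.69

Each stage contributes driven/driver: gear mesh 26/94 = 0.2766, gear mesh 34/19 = 1.7895, belt 13.6/8.4 = 1.619, internal gear 158/47 = 3.3617.
Overall: 0.2766 × 1.7895 × 1.619 × 3.3617 = 2.694.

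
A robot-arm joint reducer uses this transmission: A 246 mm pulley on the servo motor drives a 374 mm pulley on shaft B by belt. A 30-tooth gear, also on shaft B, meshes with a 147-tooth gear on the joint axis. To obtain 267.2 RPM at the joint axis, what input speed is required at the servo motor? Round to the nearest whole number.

1991 RPM

Overall ratio R = 1.5203 × 4.9 = 7.4496.
Required input speed = output speed × R = 267.2 × 7.4496 = 1990.5 RPM.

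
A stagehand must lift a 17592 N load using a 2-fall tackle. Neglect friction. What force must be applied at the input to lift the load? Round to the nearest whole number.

8796 N

Block-and-tackle MA = number of supporting rope parts = 2.
Effort = load / MA = 17592 / 2 = 8796 N.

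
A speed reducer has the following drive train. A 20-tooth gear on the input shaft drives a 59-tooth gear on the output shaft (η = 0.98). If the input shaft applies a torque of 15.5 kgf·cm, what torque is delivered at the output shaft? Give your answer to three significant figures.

gear mesh 59/20 = 2.95 → τ = 15.5·2.95·0.98 = 44.81 kgf·cm

44.8 kgf·cm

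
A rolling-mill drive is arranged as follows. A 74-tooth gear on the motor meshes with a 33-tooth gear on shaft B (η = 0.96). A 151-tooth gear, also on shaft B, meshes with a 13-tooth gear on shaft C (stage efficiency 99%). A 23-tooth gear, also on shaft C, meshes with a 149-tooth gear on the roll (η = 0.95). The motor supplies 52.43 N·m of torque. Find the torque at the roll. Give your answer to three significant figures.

Gear mesh: ratio = 33/74 = 0.44595; torque at shaft B = 52.43 × 0.44595 × 0.96 = 22.446 N·m.
Gear mesh: ratio = 13/151 = 0.086093; torque at shaft C = 22.446 × 0.086093 × 0.99 = 1.9131 N·m.
Gear mesh: ratio = 149/23 = 6.4783; torque at the roll = 1.9131 × 6.4783 × 0.95 = 11.774 N·m.

11.8 N·m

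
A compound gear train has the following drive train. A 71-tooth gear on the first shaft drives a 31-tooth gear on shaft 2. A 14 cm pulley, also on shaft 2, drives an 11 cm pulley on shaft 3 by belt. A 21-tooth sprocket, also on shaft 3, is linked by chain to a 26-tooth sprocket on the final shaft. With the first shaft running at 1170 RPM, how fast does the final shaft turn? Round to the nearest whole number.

2755 RPM

Gear mesh: ratio = 31/71 = 0.43662, so shaft 2 turns at 1170 / 0.43662 = 2679.7 RPM.
Belt: ratio = 11/14 = 0.78571, so shaft 3 turns at 2679.7 / 0.78571 = 3410.5 RPM.
Chain: ratio = 26/21 = 1.2381, so the final shaft turns at 3410.5 / 1.2381 = 2754.6 RPM.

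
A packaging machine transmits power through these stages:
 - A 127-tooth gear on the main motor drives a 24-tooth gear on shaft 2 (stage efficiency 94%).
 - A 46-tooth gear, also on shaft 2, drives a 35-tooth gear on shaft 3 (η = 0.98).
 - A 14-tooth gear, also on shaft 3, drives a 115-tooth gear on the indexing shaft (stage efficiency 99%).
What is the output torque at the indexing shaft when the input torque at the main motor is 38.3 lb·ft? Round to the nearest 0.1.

Gear mesh: ratio = 24/127 = 0.18898; torque at shaft 2 = 38.3 × 0.18898 × 0.94 = 6.8035 lb·ft.
Gear mesh: ratio = 35/46 = 0.76087; torque at shaft 3 = 6.8035 × 0.76087 × 0.98 = 5.0731 lb·ft.
Gear mesh: ratio = 115/14 = 8.2143; torque at the indexing shaft = 5.0731 × 8.2143 × 0.99 = 41.255 lb·ft.

41.3 lb·ft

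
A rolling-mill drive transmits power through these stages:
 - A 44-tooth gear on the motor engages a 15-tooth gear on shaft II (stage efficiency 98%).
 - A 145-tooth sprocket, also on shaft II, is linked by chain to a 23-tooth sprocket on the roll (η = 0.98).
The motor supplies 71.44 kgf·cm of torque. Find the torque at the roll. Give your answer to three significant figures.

3.71 kgf·cm

Gear mesh: ratio = 15/44 = 0.34091; torque at shaft II = 71.44 × 0.34091 × 0.98 = 23.867 kgf·cm.
Chain: ratio = 23/145 = 0.15862; torque at the roll = 23.867 × 0.15862 × 0.98 = 3.7102 kgf·cm.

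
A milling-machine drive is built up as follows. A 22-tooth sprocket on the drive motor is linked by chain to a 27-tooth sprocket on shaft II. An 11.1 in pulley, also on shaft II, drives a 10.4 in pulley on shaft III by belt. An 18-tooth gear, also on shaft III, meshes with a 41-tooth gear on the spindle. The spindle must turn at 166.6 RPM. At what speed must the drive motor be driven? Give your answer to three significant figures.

Overall ratio R = 1.2273 × 0.93694 × 2.2778 = 2.6192.
Required input speed = output speed × R = 166.6 × 2.6192 = 436.35 RPM.

436 RPM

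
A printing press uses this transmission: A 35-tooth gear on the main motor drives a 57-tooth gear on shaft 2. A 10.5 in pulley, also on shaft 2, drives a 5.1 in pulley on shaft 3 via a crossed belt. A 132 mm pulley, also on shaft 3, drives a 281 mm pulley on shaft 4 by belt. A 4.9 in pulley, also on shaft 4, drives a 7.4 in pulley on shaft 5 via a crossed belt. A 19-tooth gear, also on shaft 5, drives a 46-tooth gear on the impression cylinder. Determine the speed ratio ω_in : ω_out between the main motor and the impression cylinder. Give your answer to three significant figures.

6.16

Each stage contributes driven/driver: gear mesh 57/35 = 1.6286, belt 5.1/10.5 = 0.48571, belt 281/132 = 2.1288, belt 7.4/4.9 = 1.5102, gear mesh 46/19 = 2.4211.
Overall: 1.6286 × 0.48571 × 2.1288 × 1.5102 × 2.4211 = 6.1569.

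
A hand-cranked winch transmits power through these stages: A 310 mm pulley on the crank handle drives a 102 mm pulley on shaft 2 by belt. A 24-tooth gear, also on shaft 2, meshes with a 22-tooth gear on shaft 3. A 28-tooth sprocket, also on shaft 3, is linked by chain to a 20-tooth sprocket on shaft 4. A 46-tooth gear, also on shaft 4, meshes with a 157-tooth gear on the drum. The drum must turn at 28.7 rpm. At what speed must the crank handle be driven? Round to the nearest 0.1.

21.1 rpm

Overall ratio R = 0.32903 × 0.91667 × 0.71429 × 3.413 = 0.7353.
Required input speed = output speed × R = 28.7 × 0.7353 = 21.103 rpm.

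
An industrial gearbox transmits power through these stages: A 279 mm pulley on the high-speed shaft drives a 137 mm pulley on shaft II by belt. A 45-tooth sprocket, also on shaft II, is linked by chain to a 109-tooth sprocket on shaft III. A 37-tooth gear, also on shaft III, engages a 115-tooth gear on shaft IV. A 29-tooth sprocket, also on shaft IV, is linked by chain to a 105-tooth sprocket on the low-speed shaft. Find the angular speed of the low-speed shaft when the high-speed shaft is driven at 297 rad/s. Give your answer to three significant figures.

22.2 rad/s

belt 137/279 = 0.49104 → 297/0.49104 = 604.84 rad/s
chain 109/45 = 2.4222 → 604.84/2.4222 = 249.7 rad/s
gear mesh 115/37 = 3.1081 → 249.7/3.1081 = 80.34 rad/s
chain 105/29 = 3.6207 → 80.34/3.6207 = 22.189 rad/s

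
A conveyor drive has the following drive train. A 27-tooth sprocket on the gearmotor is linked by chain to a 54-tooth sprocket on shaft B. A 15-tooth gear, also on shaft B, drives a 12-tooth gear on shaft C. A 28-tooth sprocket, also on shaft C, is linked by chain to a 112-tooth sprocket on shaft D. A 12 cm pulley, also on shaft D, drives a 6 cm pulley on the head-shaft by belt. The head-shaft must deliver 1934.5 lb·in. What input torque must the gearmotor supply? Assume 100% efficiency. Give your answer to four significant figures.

Overall ratio R = 2 × 0.8 × 4 × 0.5 = 3.2.
Input torque = output torque / R = 1934.5 / 3.2 = 604.53 lb·in.

604.5 lb·in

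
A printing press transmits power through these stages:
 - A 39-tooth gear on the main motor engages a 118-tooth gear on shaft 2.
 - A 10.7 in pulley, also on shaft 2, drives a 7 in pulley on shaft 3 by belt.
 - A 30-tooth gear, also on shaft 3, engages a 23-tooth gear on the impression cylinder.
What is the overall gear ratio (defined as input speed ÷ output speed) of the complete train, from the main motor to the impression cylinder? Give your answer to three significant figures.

Each stage contributes driven/driver: gear mesh 118/39 = 3.0256, belt 7/10.7 = 0.65421, gear mesh 23/30 = 0.76667.
Overall: 3.0256 × 0.65421 × 0.76667 = 1.5175.

1.52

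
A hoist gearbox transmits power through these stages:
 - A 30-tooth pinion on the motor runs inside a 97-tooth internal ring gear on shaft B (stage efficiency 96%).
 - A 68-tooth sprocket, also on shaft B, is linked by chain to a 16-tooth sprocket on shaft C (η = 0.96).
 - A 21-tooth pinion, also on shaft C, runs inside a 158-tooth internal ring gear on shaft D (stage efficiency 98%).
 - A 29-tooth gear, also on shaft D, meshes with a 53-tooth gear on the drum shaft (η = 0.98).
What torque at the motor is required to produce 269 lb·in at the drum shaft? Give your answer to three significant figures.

Overall ratio R = 3.2333 × 0.23529 × 7.5238 × 1.8276 = 10.461; overall efficiency η = 0.96 × 0.96 × 0.98 × 0.98 = 0.8851.
Input torque = output torque / (R × η) = 269 / (10.461 × 0.8851) = 29.052 lb·in.

29.1 lb·in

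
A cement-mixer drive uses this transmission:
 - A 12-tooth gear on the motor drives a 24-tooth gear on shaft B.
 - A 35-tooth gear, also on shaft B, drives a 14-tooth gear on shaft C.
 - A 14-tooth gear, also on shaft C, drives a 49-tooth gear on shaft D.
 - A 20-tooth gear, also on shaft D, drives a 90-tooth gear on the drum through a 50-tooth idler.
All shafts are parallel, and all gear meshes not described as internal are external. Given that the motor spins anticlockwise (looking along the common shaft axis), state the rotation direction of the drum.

clockwise

the motor → shaft B: external mesh, 1 reversal → CW.
shaft B → shaft C: external mesh, 1 reversal → CCW.
shaft C → shaft D: external mesh, 1 reversal → CW.
shaft D → the drum: driver → idler → driven is 2 external meshes, 2 reversals → CW.
5 reversals in total — an odd number — so the drum turns opposite to the motor.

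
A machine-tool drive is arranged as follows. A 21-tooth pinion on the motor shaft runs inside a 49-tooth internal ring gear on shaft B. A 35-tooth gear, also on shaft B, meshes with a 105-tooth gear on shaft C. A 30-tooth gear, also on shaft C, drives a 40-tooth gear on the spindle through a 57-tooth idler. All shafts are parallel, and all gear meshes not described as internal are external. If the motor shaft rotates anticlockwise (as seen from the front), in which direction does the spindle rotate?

clockwise

the motor shaft → shaft B: internal mesh, same direction → CCW.
shaft B → shaft C: external mesh, 1 reversal → CW.
shaft C → the spindle: driver → idler → driven is 2 external meshes, 2 reversals → CW.
3 reversals in total — an odd number — so the spindle turns opposite to the motor shaft.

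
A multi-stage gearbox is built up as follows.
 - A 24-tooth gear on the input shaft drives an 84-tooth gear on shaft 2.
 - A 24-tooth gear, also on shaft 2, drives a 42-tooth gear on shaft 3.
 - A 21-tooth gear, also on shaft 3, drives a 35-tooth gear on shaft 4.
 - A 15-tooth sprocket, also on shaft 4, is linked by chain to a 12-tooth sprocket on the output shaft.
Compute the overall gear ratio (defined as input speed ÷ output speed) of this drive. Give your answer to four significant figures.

8.167

Each stage contributes driven/driver: gear mesh 84/24 = 3.5, gear mesh 42/24 = 1.75, gear mesh 35/21 = 1.6667, chain 12/15 = 0.8.
Overall: 3.5 × 1.75 × 1.6667 × 0.8 = 8.1667.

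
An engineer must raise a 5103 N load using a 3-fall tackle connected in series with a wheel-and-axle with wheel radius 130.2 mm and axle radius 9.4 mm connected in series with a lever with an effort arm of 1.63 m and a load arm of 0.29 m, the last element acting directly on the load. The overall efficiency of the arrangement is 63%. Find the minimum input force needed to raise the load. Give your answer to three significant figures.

34.7 N

Block-and-tackle MA = number of supporting rope parts = 3.
Wheel-and-axle MA = R/r = 130.2/9.4 = 13.851.
Lever MA = effort arm / load arm = 1.63/0.29 = 5.6207.
Combined ideal MA = 3 × 13.851 × 5.6207 = 233.56.
Actual MA = 233.56 × 0.63 = 147.14.
Effort = load / actual MA = 5103 / 147.14 = 34.681 N.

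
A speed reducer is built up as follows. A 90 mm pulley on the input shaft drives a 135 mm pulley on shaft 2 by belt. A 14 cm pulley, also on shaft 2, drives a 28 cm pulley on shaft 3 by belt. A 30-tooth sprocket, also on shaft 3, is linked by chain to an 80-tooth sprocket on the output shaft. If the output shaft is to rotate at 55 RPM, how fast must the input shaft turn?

Overall ratio R = 1.5 × 2 × 2.6667 = 8.
Required input speed = output speed × R = 55 × 8 = 440 RPM.

440 RPM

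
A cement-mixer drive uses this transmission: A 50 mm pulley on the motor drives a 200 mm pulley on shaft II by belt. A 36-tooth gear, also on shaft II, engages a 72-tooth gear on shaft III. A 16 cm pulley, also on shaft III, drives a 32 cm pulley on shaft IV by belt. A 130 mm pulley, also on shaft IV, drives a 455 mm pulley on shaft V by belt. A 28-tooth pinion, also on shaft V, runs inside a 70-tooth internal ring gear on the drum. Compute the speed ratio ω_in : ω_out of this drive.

140

Each stage contributes driven/driver: belt 200/50 = 4, gear mesh 72/36 = 2, belt 32/16 = 2, belt 455/130 = 3.5, internal gear 70/28 = 2.5.
Overall: 4 × 2 × 2 × 3.5 × 2.5 = 140.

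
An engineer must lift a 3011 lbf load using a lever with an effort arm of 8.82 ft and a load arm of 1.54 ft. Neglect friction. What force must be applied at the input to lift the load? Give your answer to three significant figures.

Lever MA = effort arm / load arm = 8.82/1.54 = 5.7273.
Effort = load / MA = 3011 / 5.7273 = 525.73 lbf.

526 lbf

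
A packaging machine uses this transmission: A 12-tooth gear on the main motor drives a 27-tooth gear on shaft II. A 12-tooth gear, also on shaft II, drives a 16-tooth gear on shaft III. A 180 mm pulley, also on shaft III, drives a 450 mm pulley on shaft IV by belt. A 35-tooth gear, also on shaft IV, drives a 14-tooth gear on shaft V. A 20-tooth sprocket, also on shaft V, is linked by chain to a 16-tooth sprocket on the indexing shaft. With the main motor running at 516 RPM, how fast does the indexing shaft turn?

215 RPM

Gear mesh: ratio = 27/12 = 2.25, so shaft II turns at 516 / 2.25 = 229.33 RPM.
Gear mesh: ratio = 16/12 = 1.3333, so shaft III turns at 229.33 / 1.3333 = 172 RPM.
Belt: ratio = 450/180 = 2.5, so shaft IV turns at 172 / 2.5 = 68.8 RPM.
Gear mesh: ratio = 14/35 = 0.4, so shaft V turns at 68.8 / 0.4 = 172 RPM.
Chain: ratio = 16/20 = 0.8, so the indexing shaft turns at 172 / 0.8 = 215 RPM.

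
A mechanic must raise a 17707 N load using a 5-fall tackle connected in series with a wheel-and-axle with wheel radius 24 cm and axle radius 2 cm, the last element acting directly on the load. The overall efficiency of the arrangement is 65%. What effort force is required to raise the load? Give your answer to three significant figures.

Block-and-tackle MA = number of supporting rope parts = 5.
Wheel-and-axle MA = R/r = 24/2 = 12.
Combined ideal MA = 5 × 12 = 60.
Actual MA = 60 × 0.65 = 39.
Effort = load / actual MA = 17707 / 39 = 454.03 N.

454 N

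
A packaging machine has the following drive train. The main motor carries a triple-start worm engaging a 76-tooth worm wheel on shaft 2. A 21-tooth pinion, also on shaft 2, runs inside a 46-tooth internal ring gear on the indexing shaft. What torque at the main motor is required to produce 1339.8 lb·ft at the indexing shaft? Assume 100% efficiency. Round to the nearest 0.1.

Overall ratio R = 25.333 × 2.1905 = 55.492.
Input torque = output torque / R = 1339.8 / 55.492 = 24.144 lb·ft.

24.1 lb·ft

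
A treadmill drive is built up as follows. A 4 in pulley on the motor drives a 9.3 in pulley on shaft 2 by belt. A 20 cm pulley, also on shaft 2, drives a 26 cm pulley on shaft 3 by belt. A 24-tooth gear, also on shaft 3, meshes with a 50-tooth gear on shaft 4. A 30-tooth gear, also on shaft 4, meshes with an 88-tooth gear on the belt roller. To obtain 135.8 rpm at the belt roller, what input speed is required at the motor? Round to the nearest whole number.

Overall ratio R = 2.325 × 1.3 × 2.0833 × 2.9333 = 18.471.
Required input speed = output speed × R = 135.8 × 18.471 = 2508.3 rpm.

2508 rpm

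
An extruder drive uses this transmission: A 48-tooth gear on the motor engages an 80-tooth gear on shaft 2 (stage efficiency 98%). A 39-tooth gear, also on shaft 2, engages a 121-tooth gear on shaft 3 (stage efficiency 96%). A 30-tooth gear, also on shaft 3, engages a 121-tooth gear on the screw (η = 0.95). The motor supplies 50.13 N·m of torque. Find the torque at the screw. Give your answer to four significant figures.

Gear mesh: ratio = 80/48 = 1.6667; torque at shaft 2 = 50.13 × 1.6667 × 0.98 = 81.879 N·m.
Gear mesh: ratio = 121/39 = 3.1026; torque at shaft 3 = 81.879 × 3.1026 × 0.96 = 243.87 N·m.
Gear mesh: ratio = 121/30 = 4.0333; torque at the screw = 243.87 × 4.0333 × 0.95 = 934.44 N·m.

934.4 N·m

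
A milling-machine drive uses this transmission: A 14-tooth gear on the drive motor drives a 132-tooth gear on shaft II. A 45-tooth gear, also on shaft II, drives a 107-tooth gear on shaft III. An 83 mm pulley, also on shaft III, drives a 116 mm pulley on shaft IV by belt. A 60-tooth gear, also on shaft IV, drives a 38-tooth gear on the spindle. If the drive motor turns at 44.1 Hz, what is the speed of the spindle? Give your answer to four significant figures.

the drive motor → shaft II (gear mesh, 132/14): 44.1 ÷ 9.4286 = 4.6773 Hz
shaft II → shaft III (gear mesh, 107/45): 4.6773 ÷ 2.3778 = 1.9671 Hz
shaft III → shaft IV (belt, 116/83): 1.9671 ÷ 1.3976 = 1.4075 Hz
shaft IV → the spindle (gear mesh, 38/60): 1.4075 ÷ 0.63333 = 2.2223 Hz

2.222 Hz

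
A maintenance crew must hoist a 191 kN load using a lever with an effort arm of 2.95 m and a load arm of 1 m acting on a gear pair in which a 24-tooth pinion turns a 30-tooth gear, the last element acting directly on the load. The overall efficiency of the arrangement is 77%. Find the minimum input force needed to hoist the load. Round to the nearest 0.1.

Lever MA = effort arm / load arm = 2.95/1 = 2.95.
Gear pair MA = 30/24 = 1.25.
Combined ideal MA = 2.95 × 1.25 = 3.6875.
Actual MA = 3.6875 × 0.77 = 2.8394.
Effort = load / actual MA = 191 / 2.8394 = 67.268 kN.

67.3 kN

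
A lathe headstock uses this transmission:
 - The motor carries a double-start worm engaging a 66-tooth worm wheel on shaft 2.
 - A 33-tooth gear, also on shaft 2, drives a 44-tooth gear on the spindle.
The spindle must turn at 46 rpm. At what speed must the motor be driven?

2024 rpm

Overall ratio R = 33 × 1.3333 = 44.
Required input speed = output speed × R = 46 × 44 = 2024 rpm.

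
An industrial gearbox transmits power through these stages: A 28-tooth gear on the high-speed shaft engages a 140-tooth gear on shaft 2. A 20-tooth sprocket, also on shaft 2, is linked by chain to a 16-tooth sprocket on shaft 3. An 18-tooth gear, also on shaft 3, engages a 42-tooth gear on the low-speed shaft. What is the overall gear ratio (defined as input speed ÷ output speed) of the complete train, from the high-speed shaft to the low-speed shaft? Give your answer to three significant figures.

Each stage contributes driven/driver: gear mesh 140/28 = 5, chain 16/20 = 0.8, gear mesh 42/18 = 2.3333.
Overall: 5 × 0.8 × 2.3333 = 9.3333.

9.33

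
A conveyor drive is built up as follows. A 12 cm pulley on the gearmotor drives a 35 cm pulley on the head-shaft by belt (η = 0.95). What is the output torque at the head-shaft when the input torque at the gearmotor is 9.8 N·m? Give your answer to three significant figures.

27.2 N·m

belt 35/12 = 2.9167 → τ = 9.8·2.9167·0.95 = 27.154 N·m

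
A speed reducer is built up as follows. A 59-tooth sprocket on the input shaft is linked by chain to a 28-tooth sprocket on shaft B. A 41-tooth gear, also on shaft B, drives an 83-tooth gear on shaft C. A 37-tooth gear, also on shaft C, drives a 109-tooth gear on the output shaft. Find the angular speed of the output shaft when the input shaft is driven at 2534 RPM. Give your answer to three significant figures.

chain 28/59 = 0.47458 → 2534/0.47458 = 5339.5 RPM
gear mesh 83/41 = 2.0244 → 5339.5/2.0244 = 2637.6 RPM
gear mesh 109/37 = 2.9459 → 2637.6/2.9459 = 895.33 RPM

895 RPM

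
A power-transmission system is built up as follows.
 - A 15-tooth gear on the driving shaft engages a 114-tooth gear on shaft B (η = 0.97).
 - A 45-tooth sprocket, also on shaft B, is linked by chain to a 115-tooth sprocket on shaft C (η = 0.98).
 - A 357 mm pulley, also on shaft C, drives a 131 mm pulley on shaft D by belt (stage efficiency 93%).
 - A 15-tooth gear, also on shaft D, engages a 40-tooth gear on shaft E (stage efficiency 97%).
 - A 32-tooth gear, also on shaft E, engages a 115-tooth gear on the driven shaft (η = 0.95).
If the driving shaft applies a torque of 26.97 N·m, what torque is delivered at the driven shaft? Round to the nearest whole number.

gear mesh 114/15 = 7.6 → τ = 26.97·7.6·0.97 = 198.82 N·m
chain 115/45 = 2.5556 → τ = 198.82·2.5556·0.98 = 497.94 N·m
belt 131/357 = 0.36695 → τ = 497.94·0.36695·0.93 = 169.93 N·m
gear mesh 40/15 = 2.6667 → τ = 169.93·2.6667·0.97 = 439.55 N·m
gear mesh 115/32 = 3.5938 → τ = 439.55·3.5938·0.95 = 1500.6 N·m

1501 N·m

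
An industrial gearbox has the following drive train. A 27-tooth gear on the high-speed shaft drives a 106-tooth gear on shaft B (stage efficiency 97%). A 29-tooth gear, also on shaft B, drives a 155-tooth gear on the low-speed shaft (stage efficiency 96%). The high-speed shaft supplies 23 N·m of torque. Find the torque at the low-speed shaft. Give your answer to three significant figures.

Gear mesh: ratio = 106/27 = 3.9259; torque at shaft B = 23 × 3.9259 × 0.97 = 87.587 N·m.
Gear mesh: ratio = 155/29 = 5.3448; torque at the low-speed shaft = 87.587 × 5.3448 × 0.96 = 449.41 N·m.

449 N·m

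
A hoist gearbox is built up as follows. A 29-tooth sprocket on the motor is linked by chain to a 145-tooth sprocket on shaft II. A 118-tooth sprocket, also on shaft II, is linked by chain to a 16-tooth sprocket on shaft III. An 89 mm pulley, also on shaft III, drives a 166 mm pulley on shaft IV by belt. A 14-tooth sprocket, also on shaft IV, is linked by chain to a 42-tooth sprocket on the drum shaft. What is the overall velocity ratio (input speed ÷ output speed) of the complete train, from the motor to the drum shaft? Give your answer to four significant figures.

Each stage contributes driven/driver: chain 145/29 = 5, chain 16/118 = 0.13559, belt 166/89 = 1.8652, chain 42/14 = 3.
Overall: 5 × 0.13559 × 1.8652 × 3 = 3.7936.

3.794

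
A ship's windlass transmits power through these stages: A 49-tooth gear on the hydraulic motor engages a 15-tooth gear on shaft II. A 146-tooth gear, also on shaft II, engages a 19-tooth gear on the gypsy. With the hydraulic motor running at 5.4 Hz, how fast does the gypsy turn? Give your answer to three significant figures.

gear mesh 15/49 = 0.30612 → 5.4/0.30612 = 17.64 Hz
gear mesh 19/146 = 0.13014 → 17.64/0.13014 = 135.55 Hz

136 Hz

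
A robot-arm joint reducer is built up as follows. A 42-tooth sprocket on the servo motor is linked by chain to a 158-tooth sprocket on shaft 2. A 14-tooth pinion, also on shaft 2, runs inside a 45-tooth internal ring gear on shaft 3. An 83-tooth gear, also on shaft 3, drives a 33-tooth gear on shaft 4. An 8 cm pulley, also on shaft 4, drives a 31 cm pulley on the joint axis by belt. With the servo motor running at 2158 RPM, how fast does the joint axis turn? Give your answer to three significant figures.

116 RPM

chain 158/42 = 3.7619 → 2158/3.7619 = 573.65 RPM
internal gear 45/14 = 3.2143 → 573.65/3.2143 = 178.47 RPM
gear mesh 33/83 = 0.39759 → 178.47/0.39759 = 448.87 RPM
belt 31/8 = 3.875 → 448.87/3.875 = 115.84 RPM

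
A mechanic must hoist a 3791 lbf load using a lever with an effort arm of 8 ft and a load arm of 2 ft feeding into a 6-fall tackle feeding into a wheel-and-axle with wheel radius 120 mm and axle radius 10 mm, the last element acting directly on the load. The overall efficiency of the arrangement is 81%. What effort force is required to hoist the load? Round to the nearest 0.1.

Lever MA = effort arm / load arm = 8/2 = 4.
Block-and-tackle MA = number of supporting rope parts = 6.
Wheel-and-axle MA = R/r = 120/10 = 12.
Combined ideal MA = 4 × 6 × 12 = 288.
Actual MA = 288 × 0.81 = 233.28.
Effort = load / actual MA = 3791 / 233.28 = 16.251 lbf.

16.3 lbf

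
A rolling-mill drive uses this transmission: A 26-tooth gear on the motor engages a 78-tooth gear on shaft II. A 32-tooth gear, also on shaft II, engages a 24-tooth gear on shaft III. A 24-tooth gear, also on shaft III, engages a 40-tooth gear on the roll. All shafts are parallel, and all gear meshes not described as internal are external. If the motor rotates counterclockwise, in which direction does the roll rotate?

the motor → shaft II: external mesh, 1 reversal → CW.
shaft II → shaft III: external mesh, 1 reversal → CCW.
shaft III → the roll: external mesh, 1 reversal → CW.
3 reversals in total — an odd number — so the roll turns opposite to the motor.

clockwise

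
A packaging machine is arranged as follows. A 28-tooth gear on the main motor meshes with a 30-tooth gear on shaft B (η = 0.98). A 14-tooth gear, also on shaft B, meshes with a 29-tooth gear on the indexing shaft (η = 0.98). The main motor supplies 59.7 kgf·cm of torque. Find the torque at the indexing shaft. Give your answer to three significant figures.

After the gear mesh (30/28): 59.7 × 1.0714 × 0.98 = 62.685 kgf·cm
After the gear mesh (29/14): 62.685 × 2.0714 × 0.98 = 127.25 kgf·cm

127 kgf·cm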